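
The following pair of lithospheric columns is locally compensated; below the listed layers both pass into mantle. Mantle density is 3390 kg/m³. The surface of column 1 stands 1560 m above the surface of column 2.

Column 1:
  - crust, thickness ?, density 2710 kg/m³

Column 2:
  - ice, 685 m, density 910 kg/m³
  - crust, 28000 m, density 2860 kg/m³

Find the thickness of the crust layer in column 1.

32100 m

Take the compensation level at the base of the deeper column (depth z_c below the surface of column 1) and equate Σ ρ_i t_i down to z_c; mantle fills any gap and the z_c terms cancel.
Column 1: x×2710 + (z_c − 0 − x)×3390
Column 2: 1560×0 + 685×910 + 28000×2860 + (z_c − 1560 − 28685)×3390
The z_c×3390 term appears on both sides and cancels. Collect the known terms of each column as K = Σ(ρt)_known − 3390 × (depth of known layers): K_1 = 0 − 3390×0 = 0; K_2 = 80703350 − 3390×(1560 + 28685) = −21827200.
Balance: K_1 − x×(3390 − 2710) = K_2, so x = (K_1 − K_2)/(3390 − 2710) = 21827200/680 = 32100 m.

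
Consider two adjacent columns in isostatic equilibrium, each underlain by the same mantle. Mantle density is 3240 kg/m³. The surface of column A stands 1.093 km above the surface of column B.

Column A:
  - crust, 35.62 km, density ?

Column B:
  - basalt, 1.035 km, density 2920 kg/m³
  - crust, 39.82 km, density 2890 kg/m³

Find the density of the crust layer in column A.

Take the compensation level at the base of the deeper column (depth z_c below the surface of column A) and equate Σ ρ_i t_i down to z_c; mantle fills any gap and the z_c terms cancel.
Column A: 35.62×ρ + (z_c − 35.62)×3240
Column B: 1.093×0 + 1.035×2920 + 39.82×2890 + (z_c − 1.093 − 40.855)×3240
The z_c×3240 term appears on both sides and cancels. Collect the known terms of each column as K = Σ(ρt)_known − 3240 × (depth of known layers): K_A = 0 − 3240×35.62 = −115408.8; K_B = 118102 − 3240×(1.093 + 40.855) = −17809.52.
Balance: K_A + 35.62×ρ = K_B, so ρ = (K_B − K_A)/35.62 = 97599.3/35.62 = 2740 kg/m³.

2740 kg/m³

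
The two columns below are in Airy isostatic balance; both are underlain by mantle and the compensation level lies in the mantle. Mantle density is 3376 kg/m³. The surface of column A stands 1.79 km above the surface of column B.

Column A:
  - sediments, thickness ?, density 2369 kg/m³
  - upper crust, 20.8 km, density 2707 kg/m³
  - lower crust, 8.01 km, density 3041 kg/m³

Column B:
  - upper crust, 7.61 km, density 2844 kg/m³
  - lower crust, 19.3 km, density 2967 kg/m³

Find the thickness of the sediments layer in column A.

1.38 km

Take the compensation level at the base of the deeper column (depth z_c below the surface of column A) and equate Σ ρ_i t_i down to z_c; mantle fills any gap and the z_c terms cancel.
Column A: x×2369 + 20.8×2707 + 8.01×3041 + (z_c − 28.81 − x)×3376
Column B: 1.79×0 + 7.61×2844 + 19.3×2967 + (z_c − 1.79 − 26.91)×3376
The z_c×3376 term appears on both sides and cancels. Collect the known terms of each column as K = Σ(ρt)_known − 3376 × (depth of known layers): K_A = 80664.01 − 3376×28.81 = −16598.55; K_B = 78905.94 − 3376×(1.79 + 26.91) = −17985.26.
Balance: K_A − x×(3376 − 2369) = K_B, so x = (K_A − K_B)/(3376 − 2369) = 1386.71/1007 = 1.38 km.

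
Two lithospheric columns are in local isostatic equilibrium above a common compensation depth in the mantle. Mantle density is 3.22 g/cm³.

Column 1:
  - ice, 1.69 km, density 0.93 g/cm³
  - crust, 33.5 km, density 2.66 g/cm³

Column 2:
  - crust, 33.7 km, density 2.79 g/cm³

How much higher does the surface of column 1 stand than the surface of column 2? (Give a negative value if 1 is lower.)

2.53 km

For any compensation level in the mantle, the mantle terms cancel and isostasy reduces to e = (Σt_1 − Σt_2) − (Σ(ρt)_1 − Σ(ρt)_2) / ρ_m.
Σt_1 = 35.19 km; Σt_2 = 33.7 km; Σ(ρt)_1 = 90.6817; Σ(ρt)_2 = 94.023 (in km·g/cm³).
e = (35.19 − 33.7) − (90.6817 − 94.023) / 3.22 = 2.53 km.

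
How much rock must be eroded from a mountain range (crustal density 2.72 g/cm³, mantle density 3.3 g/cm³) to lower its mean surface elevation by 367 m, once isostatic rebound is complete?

2090 m

Net drop Δ = e − u = e − e ρ_c/ρ_m = e (ρ_m − ρ_c)/ρ_m.
e = Δ ρ_m/(ρ_m − ρ_c) = 367 m × 3.3/0.58 = 2090 m.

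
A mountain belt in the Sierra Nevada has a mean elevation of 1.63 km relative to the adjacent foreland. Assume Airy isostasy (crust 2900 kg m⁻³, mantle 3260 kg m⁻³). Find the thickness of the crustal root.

Isostatic balance requires: the weight of the topography is balanced by the buoyancy of the root, ρ_c h = (ρ_m − ρ_c) r.
r = h · ρ_c / (ρ_m − ρ_c) = 1.63 km × 2900 / (3260 − 2900) = 13.1 km.

13.1 km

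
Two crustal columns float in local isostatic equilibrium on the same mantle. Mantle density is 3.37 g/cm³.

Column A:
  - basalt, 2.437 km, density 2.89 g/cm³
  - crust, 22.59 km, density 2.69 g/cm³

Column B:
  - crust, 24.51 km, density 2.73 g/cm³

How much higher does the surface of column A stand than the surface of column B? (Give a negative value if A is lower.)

For any compensation level in the mantle, the mantle terms cancel and isostasy reduces to e = (Σt_A − Σt_B) − (Σ(ρt)_A − Σ(ρt)_B) / ρ_m.
Σt_A = 25.027 km; Σt_B = 24.51 km; Σ(ρt)_A = 67.81003; Σ(ρt)_B = 66.9123 (in km·g/cm³).
e = (25.027 − 24.51) − (67.81003 − 66.9123) / 3.37 = 0.251 km.

0.251 km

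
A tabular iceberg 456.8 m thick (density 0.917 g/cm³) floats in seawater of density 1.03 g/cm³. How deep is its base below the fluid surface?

Draft d = t ρ_obj/ρ_fluid = 456.8 m × 0.917/1.03 = 407 m.

407 m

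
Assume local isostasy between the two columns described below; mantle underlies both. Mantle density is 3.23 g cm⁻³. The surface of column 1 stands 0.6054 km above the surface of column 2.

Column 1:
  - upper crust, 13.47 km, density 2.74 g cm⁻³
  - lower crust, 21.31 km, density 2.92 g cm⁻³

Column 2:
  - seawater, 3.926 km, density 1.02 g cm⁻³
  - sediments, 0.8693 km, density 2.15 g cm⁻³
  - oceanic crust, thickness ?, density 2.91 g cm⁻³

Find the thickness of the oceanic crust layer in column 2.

5.11 km

Take the compensation level at the base of the deeper column (depth z_c below the surface of column 1) and equate Σ ρ_i t_i down to z_c; mantle fills any gap and the z_c terms cancel.
Column 1: 13.47×2.74 + 21.31×2.92 + (z_c − 34.78)×3.23
Column 2: 0.6054×0 + 3.926×1.02 + 0.8693×2.15 + x×2.91 + (z_c − 0.6054 − 4.7953 − x)×3.23
The z_c×3.23 term appears on both sides and cancels. Collect the known terms of each column as K = Σ(ρt)_known − 3.23 × (depth of known layers): K_1 = 99.133 − 3.23×34.78 = −13.2064; K_2 = 5.873515 − 3.23×(0.6054 + 4.7953) = −11.570746.
Balance: K_1 = K_2 − x×(3.23 − 2.91), so x = (K_2 − K_1)/(3.23 − 2.91) = 1.63565/0.32 = 5.11 km.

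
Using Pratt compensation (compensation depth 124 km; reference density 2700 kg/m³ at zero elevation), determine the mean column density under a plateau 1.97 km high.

Pratt balance: ρ_ref D = ρ (D + h).
ρ = ρ_ref D/(D + h) = 2700 × 124 km/(124 km + 1.97 km) = 2660 kg/m³.

2660 kg/m³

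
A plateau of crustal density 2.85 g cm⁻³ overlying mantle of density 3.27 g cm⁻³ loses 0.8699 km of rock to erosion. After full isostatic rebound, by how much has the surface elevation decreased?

Rebound u = e ρ_c/ρ_m = 0.8699 km × 2.85/3.27 = 0.7582 km.
Net surface drop = e − u = 0.8699 km − 0.7582 km = e (ρ_m − ρ_c)/ρ_m = 0.112 km.

0.112 km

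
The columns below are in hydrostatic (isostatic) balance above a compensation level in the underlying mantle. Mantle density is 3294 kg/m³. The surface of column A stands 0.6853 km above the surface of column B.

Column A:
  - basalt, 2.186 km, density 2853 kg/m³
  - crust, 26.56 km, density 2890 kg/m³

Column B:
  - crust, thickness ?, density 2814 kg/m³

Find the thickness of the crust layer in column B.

Take the compensation level at the base of the deeper column (depth z_c below the surface of column A) and equate Σ ρ_i t_i down to z_c; mantle fills any gap and the z_c terms cancel.
Column A: 2.186×2853 + 26.56×2890 + (z_c − 28.746)×3294
Column B: 0.6853×0 + x×2814 + (z_c − 0.6853 − 0 − x)×3294
The z_c×3294 term appears on both sides and cancels. Collect the known terms of each column as K = Σ(ρt)_known − 3294 × (depth of known layers): K_A = 82995.058 − 3294×28.746 = −11694.266; K_B = 0 − 3294×(0.6853 + 0) = −2257.3782.
Balance: K_A = K_B − x×(3294 − 2814), so x = (K_B − K_A)/(3294 − 2814) = 9436.89/480 = 19.7 km.

19.7 km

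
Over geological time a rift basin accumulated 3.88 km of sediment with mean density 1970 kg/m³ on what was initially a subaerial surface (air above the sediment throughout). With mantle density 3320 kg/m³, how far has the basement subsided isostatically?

Subaerial load: s = t ρ_sed / ρ_m = 3.88 km × 1970/3320 = 2.3 km.

2.3 km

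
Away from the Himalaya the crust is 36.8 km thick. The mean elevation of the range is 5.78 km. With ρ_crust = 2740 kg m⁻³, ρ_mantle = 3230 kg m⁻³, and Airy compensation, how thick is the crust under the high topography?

Root depth r = h ρ_c / (ρ_m − ρ_c) = 5.78 km × 2740 / 490 = 32.32 km.
Total thickness = T + h + r = 36.8 km + 5.78 km + 32.32 km = 74.9 km.

74.9 km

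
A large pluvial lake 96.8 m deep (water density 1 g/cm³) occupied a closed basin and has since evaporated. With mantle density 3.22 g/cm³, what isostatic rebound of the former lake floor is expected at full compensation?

u = d ρ_w/ρ_m = 96.8 m × 1/3.22 = 30.1 m.

30.1 m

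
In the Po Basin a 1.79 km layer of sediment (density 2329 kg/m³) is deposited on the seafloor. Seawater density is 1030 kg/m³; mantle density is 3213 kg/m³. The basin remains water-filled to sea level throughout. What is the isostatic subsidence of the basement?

1.07 km

Submarine loading: the sediment displaces seawater, and the subsidence is in turn flooded, so s (ρ_m − ρ_w) = t (ρ_sed − ρ_w).
s = 1.79 km × (2329 − 1030) / (3213 − 1030) = 1.07 km.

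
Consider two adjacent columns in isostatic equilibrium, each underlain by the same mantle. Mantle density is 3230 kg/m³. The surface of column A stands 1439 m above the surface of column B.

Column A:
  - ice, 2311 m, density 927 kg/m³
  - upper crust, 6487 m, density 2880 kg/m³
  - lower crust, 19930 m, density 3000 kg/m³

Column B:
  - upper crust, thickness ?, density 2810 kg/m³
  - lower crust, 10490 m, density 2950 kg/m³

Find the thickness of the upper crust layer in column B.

Take the compensation level at the base of the deeper column (depth z_c below the surface of column A) and equate Σ ρ_i t_i down to z_c; mantle fills any gap and the z_c terms cancel.
Column A: 2311×927 + 6487×2880 + 19930×3000 + (z_c − 28728)×3230
Column B: 1439×0 + x×2810 + 10490×2950 + (z_c − 1439 − 10490 − x)×3230
The z_c×3230 term appears on both sides and cancels. Collect the known terms of each column as K = Σ(ρt)_known − 3230 × (depth of known layers): K_A = 80614857 − 3230×28728 = −12176583; K_B = 30945500 − 3230×(1439 + 10490) = −7585170.
Balance: K_A = K_B − x×(3230 − 2810), so x = (K_B − K_A)/(3230 − 2810) = 4591410/420 = 10900 m.

10900 m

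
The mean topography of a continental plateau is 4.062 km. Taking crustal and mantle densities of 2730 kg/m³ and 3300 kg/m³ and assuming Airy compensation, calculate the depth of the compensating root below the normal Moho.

19.5 km

By Archimedes' principle applied to the lithosphere: the weight of the topography is balanced by the buoyancy of the root, ρ_c h = (ρ_m − ρ_c) r.
r = h · ρ_c / (ρ_m − ρ_c) = 4.062 km × 2730 / (3300 − 2730) = 19.5 km.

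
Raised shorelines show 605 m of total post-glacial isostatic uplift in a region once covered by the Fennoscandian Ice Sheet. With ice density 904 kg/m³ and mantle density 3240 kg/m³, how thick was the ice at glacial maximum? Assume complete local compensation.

2170 m

u = t ρ_ice/ρ_m → t = u ρ_m/ρ_ice = 605 m × 3240/904 = 2170 m.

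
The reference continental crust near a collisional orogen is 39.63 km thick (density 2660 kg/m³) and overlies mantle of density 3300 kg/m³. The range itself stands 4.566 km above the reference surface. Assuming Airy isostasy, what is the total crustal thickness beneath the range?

Root depth r = h ρ_c / (ρ_m − ρ_c) = 4.566 km × 2660 / 640 = 18.98 km.
Total thickness = T + h + r = 39.63 km + 4.566 km + 18.98 km = 63.2 km.

63.2 km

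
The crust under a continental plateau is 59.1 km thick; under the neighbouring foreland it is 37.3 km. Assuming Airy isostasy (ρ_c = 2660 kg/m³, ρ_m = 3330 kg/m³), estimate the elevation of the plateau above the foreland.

Excess crust Δ = 59.1 km − 37.3 km = 21.8 km, split between elevation h and root r with h + r = Δ.
Airy balance ρ_c h = (ρ_m − ρ_c) r gives r = h ρ_c/(ρ_m − ρ_c), so h (1 + ρ_c/(ρ_m − ρ_c)) = Δ, i.e. h = Δ (ρ_m − ρ_c)/ρ_m.
h = 21.8 km × 670/3330 = 4.39 km.

4.39 km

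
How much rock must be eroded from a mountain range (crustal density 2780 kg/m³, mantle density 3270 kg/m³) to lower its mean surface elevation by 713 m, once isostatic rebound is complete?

Net drop Δ = e − u = e − e ρ_c/ρ_m = e (ρ_m − ρ_c)/ρ_m.
e = Δ ρ_m/(ρ_m − ρ_c) = 713 m × 3270/490 = 4760 m.

4760 m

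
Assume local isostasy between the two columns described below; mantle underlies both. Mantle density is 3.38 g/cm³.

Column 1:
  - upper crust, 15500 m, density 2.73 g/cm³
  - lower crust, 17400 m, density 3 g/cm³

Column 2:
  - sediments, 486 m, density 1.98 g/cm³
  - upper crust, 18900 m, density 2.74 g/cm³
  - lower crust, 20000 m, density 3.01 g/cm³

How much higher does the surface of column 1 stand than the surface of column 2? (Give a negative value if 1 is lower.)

−1030 m

For any compensation level in the mantle, the mantle terms cancel and isostasy reduces to e = (Σt_1 − Σt_2) − (Σ(ρt)_1 − Σ(ρt)_2) / ρ_m.
Σt_1 = 32900 m; Σt_2 = 39386 m; Σ(ρt)_1 = 94515; Σ(ρt)_2 = 112948.28 (in m·g/cm³).
e = (32900 − 39386) − (94515 − 112948.28) / 3.38 = −1030 m.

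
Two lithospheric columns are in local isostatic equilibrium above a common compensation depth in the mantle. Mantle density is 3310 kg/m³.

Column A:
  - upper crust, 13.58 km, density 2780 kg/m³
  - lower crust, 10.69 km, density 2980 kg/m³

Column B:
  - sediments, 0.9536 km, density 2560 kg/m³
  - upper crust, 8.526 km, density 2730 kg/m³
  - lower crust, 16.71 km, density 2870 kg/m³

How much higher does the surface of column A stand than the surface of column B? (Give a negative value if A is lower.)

For any compensation level in the mantle, the mantle terms cancel and isostasy reduces to e = (Σt_A − Σt_B) − (Σ(ρt)_A − Σ(ρt)_B) / ρ_m.
Σt_A = 24.27 km; Σt_B = 26.1896 km; Σ(ρt)_A = 69608.6; Σ(ρt)_B = 73674.896 (in km·kg/m³).
e = (24.27 − 26.1896) − (69608.6 − 73674.896) / 3310 = −0.691 km.

−0.691 km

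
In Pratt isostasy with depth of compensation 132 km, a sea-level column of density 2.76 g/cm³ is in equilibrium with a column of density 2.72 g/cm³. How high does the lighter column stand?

ρ_ref D = ρ (D + h) → h = D (ρ_ref − ρ)/ρ.
h = 132 km × (2.76 − 2.72)/2.72 = 1.94 km.

1.94 km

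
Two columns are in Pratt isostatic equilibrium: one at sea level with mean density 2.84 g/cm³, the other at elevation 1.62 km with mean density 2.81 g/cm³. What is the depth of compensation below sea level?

ρ_ref D = ρ (D + h) → D (ρ_ref − ρ) = ρ h.
D = ρ h/(ρ_ref − ρ) = 2.81 × 1.62 km/(2.84 − 2.81) = 152 km.

152 km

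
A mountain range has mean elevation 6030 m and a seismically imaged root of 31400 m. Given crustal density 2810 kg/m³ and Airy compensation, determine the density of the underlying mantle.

Airy balance: ρ_c h = (ρ_m − ρ_c) r → ρ_m = ρ_c (1 + h/r).
ρ_m = 2810 × (1 + 6030 m/31400 m) = 3350 kg/m³.

3350 kg/m³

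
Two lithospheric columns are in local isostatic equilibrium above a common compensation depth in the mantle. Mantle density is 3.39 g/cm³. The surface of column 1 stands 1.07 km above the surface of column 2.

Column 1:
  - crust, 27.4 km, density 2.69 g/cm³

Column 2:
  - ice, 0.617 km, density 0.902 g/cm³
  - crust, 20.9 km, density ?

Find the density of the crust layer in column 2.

2.72 g/cm³

Take the compensation level at the base of the deeper column (depth z_c below the surface of column 1) and equate Σ ρ_i t_i down to z_c; mantle fills any gap and the z_c terms cancel.
Column 1: 27.4×2.69 + (z_c − 27.4)×3.39
Column 2: 1.07×0 + 0.617×0.902 + 20.9×ρ + (z_c − 1.07 − 21.517)×3.39
The z_c×3.39 term appears on both sides and cancels. Collect the known terms of each column as K = Σ(ρt)_known − 3.39 × (depth of known layers): K_1 = 73.706 − 3.39×27.4 = −19.18; K_2 = 0.556534 − 3.39×(1.07 + 21.517) = −76.013396.
Balance: K_1 = K_2 + 20.9×ρ, so ρ = (K_1 − K_2)/20.9 = 56.8334/20.9 = 2.72 g/cm³.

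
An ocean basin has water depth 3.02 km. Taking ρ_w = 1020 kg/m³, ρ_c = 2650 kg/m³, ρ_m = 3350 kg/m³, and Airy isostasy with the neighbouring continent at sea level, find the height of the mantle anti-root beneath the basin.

Equating mass per unit area of the two columns: replacing crust with seawater at the top is compensated by replacing crust with mantle at the base: d (ρ_c − ρ_w) = a (ρ_m − ρ_c).
a = d (ρ_c − ρ_w)/(ρ_m − ρ_c) = 3.02 km × 1630/700 = 7.03 km.

7.03 km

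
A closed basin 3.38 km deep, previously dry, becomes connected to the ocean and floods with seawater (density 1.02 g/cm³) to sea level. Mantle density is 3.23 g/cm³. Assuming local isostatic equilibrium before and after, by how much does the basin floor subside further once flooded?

1.56 km

After flooding the water column is d + s deep. Its weight must equal the weight of mantle displaced by the extra subsidence s: (d + s) ρ_w = s ρ_m.
s = d ρ_w / (ρ_m − ρ_w) = 3.38 km × 1.02/(3.23 − 1.02) = 1.56 km.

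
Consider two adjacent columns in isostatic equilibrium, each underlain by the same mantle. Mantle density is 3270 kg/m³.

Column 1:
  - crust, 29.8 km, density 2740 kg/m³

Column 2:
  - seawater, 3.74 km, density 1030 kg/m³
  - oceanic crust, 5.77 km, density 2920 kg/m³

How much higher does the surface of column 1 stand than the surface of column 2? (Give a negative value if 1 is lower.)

For any compensation level in the mantle, the mantle terms cancel and isostasy reduces to e = (Σt_1 − Σt_2) − (Σ(ρt)_1 − Σ(ρt)_2) / ρ_m.
Σt_1 = 29.8 km; Σt_2 = 9.51 km; Σ(ρt)_1 = 81652; Σ(ρt)_2 = 20700.6 (in km·kg/m³).
e = (29.8 − 9.51) − (81652 − 20700.6) / 3270 = 1.65 km.

1.65 km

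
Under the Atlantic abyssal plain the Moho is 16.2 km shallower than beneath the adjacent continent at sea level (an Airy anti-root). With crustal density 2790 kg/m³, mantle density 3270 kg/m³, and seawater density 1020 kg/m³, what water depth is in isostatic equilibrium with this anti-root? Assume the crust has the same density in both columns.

4.39 km

Replacing a thickness d of crust by seawater at the top must be balanced by replacing crust with mantle at the base: d (ρ_c − ρ_w) = a (ρ_m − ρ_c).
d = a (ρ_m − ρ_c)/(ρ_c − ρ_w) = 16.2 km × 480/1770 = 4.39 km.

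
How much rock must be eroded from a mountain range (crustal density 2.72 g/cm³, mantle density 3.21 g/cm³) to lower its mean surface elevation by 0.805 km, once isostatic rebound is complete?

5.27 km

Net drop Δ = e − u = e − e ρ_c/ρ_m = e (ρ_m − ρ_c)/ρ_m.
e = Δ ρ_m/(ρ_m − ρ_c) = 0.805 km × 3.21/0.49 = 5.27 km.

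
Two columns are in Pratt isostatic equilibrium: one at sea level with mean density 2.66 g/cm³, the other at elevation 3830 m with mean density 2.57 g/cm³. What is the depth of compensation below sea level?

ρ_ref D = ρ (D + h) → D (ρ_ref − ρ) = ρ h.
D = ρ h/(ρ_ref − ρ) = 2.57 × 3830 m/(2.66 − 2.57) = 109000 m.

109000 m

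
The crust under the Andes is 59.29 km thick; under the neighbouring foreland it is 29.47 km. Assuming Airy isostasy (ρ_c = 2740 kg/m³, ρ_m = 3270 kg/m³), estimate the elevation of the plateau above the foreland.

Excess crust Δ = 59.29 km − 29.47 km = 29.82 km, split between elevation h and root r with h + r = Δ.
Airy balance ρ_c h = (ρ_m − ρ_c) r gives r = h ρ_c/(ρ_m − ρ_c), so h (1 + ρ_c/(ρ_m − ρ_c)) = Δ, i.e. h = Δ (ρ_m − ρ_c)/ρ_m.
h = 29.82 km × 530/3270 = 4.83 km.

4.83 km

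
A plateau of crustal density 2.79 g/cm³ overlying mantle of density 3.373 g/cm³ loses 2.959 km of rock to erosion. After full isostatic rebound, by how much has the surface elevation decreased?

Rebound u = e ρ_c/ρ_m = 2.959 km × 2.79/3.373 = 2.448 km.
Net surface drop = e − u = 2.959 km − 2.448 km = e (ρ_m − ρ_c)/ρ_m = 0.511 km.

0.511 km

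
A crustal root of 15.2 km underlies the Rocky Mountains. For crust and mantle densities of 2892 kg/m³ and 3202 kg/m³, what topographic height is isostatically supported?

1.63 km

For local isostatic compensation: ρ_c h = (ρ_m − ρ_c) r.
h = r (ρ_m − ρ_c) / ρ_c = 15.2 km × (3202 − 2892) / 2892 = 1.63 km.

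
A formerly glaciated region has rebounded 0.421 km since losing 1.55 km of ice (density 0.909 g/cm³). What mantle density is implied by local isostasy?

ρ_m = ρ_ice t / u = 0.909 × 1.55 km/0.421 km = 3.35 g/cm³.

3.35 g/cm³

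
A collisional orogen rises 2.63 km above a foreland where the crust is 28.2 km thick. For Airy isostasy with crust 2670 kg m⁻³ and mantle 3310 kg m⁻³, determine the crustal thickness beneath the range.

41.8 km

Root depth r = h ρ_c / (ρ_m − ρ_c) = 2.63 km × 2670 / 640 = 10.97 km.
Total thickness = T + h + r = 28.2 km + 2.63 km + 10.97 km = 41.8 km.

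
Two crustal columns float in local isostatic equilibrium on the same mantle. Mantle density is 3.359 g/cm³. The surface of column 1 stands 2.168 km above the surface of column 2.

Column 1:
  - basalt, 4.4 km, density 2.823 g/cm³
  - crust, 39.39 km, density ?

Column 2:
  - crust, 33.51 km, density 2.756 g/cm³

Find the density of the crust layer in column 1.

Take the compensation level at the base of the deeper column (depth z_c below the surface of column 1) and equate Σ ρ_i t_i down to z_c; mantle fills any gap and the z_c terms cancel.
Column 1: 4.4×2.823 + 39.39×ρ + (z_c − 43.79)×3.359
Column 2: 2.168×0 + 33.51×2.756 + (z_c − 2.168 − 33.51)×3.359
The z_c×3.359 term appears on both sides and cancels. Collect the known terms of each column as K = Σ(ρt)_known − 3.359 × (depth of known layers): K_1 = 12.4212 − 3.359×43.79 = −134.66941; K_2 = 92.35356 − 3.359×(2.168 + 33.51) = −27.488842.
Balance: K_1 + 39.39×ρ = K_2, so ρ = (K_2 − K_1)/39.39 = 107.181/39.39 = 2.72 g/cm³.

2.72 g/cm³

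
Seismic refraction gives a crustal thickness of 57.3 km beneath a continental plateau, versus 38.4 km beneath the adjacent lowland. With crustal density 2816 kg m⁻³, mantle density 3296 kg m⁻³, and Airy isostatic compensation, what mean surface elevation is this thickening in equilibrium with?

2.75 km

Excess crust Δ = 57.3 km − 38.4 km = 18.9 km, split between elevation h and root r with h + r = Δ.
Airy balance ρ_c h = (ρ_m − ρ_c) r gives r = h ρ_c/(ρ_m − ρ_c), so h (1 + ρ_c/(ρ_m − ρ_c)) = Δ, i.e. h = Δ (ρ_m − ρ_c)/ρ_m.
h = 18.9 km × 480/3296 = 2.75 km.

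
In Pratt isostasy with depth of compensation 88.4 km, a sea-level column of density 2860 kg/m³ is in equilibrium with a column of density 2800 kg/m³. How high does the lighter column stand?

1.89 km

ρ_ref D = ρ (D + h) → h = D (ρ_ref − ρ)/ρ.
h = 88.4 km × (2860 − 2800)/2800 = 1.89 km.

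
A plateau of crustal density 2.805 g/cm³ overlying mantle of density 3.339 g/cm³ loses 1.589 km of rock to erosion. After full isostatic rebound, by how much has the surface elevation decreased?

Rebound u = e ρ_c/ρ_m = 1.589 km × 2.805/3.339 = 1.335 km.
Net surface drop = e − u = 1.589 km − 1.335 km = e (ρ_m − ρ_c)/ρ_m = 0.254 km.

0.254 km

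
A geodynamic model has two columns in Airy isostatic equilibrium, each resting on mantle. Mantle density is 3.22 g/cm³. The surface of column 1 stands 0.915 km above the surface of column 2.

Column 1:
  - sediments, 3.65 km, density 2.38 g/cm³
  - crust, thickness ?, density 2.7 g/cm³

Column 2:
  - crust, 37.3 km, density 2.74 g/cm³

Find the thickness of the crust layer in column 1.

34.2 km

Take the compensation level at the base of the deeper column (depth z_c below the surface of column 1) and equate Σ ρ_i t_i down to z_c; mantle fills any gap and the z_c terms cancel.
Column 1: 3.65×2.38 + x×2.7 + (z_c − 3.65 − x)×3.22
Column 2: 0.915×0 + 37.3×2.74 + (z_c − 0.915 − 37.3)×3.22
The z_c×3.22 term appears on both sides and cancels. Collect the known terms of each column as K = Σ(ρt)_known − 3.22 × (depth of known layers): K_1 = 8.687 − 3.22×3.65 = −3.066; K_2 = 102.202 − 3.22×(0.915 + 37.3) = −20.8503.
Balance: K_1 − x×(3.22 − 2.7) = K_2, so x = (K_1 − K_2)/(3.22 − 2.7) = 17.7843/0.52 = 34.2 km.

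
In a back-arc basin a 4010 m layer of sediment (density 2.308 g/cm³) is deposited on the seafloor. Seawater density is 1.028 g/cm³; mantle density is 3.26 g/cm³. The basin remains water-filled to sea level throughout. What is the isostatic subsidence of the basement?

Submarine loading: the sediment displaces seawater, and the subsidence is in turn flooded, so s (ρ_m − ρ_w) = t (ρ_sed − ρ_w).
s = 4010 m × (2.308 − 1.028) / (3.26 − 1.028) = 2300 m.

2300 m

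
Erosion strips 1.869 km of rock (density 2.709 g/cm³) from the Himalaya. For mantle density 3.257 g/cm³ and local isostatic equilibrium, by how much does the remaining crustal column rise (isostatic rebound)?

Unloading: uplift u = e ρ_c/ρ_m = 1.869 km × 2.709/3.257 = 1.55 km.

1.55 km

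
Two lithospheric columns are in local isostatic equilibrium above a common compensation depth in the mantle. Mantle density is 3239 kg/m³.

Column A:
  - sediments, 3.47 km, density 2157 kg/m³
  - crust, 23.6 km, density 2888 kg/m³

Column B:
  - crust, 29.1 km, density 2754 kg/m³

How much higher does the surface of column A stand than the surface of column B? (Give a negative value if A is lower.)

−0.641 km

For any compensation level in the mantle, the mantle terms cancel and isostasy reduces to e = (Σt_A − Σt_B) − (Σ(ρt)_A − Σ(ρt)_B) / ρ_m.
Σt_A = 27.07 km; Σt_B = 29.1 km; Σ(ρt)_A = 75641.59; Σ(ρt)_B = 80141.4 (in km·kg/m³).
e = (27.07 − 29.1) − (75641.59 − 80141.4) / 3239 = −0.641 km.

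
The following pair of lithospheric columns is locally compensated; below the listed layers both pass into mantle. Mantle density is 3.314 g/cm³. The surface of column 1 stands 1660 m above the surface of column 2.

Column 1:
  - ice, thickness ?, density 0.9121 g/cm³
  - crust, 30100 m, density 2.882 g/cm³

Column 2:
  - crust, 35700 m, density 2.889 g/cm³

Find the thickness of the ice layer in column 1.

3190 m

Take the compensation level at the base of the deeper column (depth z_c below the surface of column 1) and equate Σ ρ_i t_i down to z_c; mantle fills any gap and the z_c terms cancel.
Column 1: x×0.9121 + 30100×2.882 + (z_c − 30100 − x)×3.314
Column 2: 1660×0 + 35700×2.889 + (z_c − 1660 − 35700)×3.314
The z_c×3.314 term appears on both sides and cancels. Collect the known terms of each column as K = Σ(ρt)_known − 3.314 × (depth of known layers): K_1 = 86748.2 − 3.314×30100 = −13003.2; K_2 = 103137.3 − 3.314×(1660 + 35700) = −20673.74.
Balance: K_1 − x×(3.314 − 0.9121) = K_2, so x = (K_1 − K_2)/(3.314 − 0.9121) = 7670.54/2.4019 = 3190 m.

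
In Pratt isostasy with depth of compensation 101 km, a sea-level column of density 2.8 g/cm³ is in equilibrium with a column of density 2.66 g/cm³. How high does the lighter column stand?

5.32 km

ρ_ref D = ρ (D + h) → h = D (ρ_ref − ρ)/ρ.
h = 101 km × (2.8 − 2.66)/2.66 = 5.32 km.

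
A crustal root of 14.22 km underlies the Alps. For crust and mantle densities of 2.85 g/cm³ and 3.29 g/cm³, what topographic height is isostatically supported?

By Archimedes' principle applied to the lithosphere: ρ_c h = (ρ_m − ρ_c) r.
h = r (ρ_m − ρ_c) / ρ_c = 14.22 km × (3.29 − 2.85) / 2.85 = 2.2 km.

2.2 km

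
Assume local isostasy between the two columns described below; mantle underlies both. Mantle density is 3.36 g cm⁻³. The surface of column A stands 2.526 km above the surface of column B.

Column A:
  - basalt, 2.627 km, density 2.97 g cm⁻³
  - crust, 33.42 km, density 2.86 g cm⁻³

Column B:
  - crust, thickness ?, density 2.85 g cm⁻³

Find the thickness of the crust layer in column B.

Take the compensation level at the base of the deeper column (depth z_c below the surface of column A) and equate Σ ρ_i t_i down to z_c; mantle fills any gap and the z_c terms cancel.
Column A: 2.627×2.97 + 33.42×2.86 + (z_c − 36.047)×3.36
Column B: 2.526×0 + x×2.85 + (z_c − 2.526 − 0 − x)×3.36
The z_c×3.36 term appears on both sides and cancels. Collect the known terms of each column as K = Σ(ρt)_known − 3.36 × (depth of known layers): K_A = 103.38339 − 3.36×36.047 = −17.73453; K_B = 0 − 3.36×(2.526 + 0) = −8.48736.
Balance: K_A = K_B − x×(3.36 − 2.85), so x = (K_B − K_A)/(3.36 − 2.85) = 9.24717/0.51 = 18.1 km.

18.1 km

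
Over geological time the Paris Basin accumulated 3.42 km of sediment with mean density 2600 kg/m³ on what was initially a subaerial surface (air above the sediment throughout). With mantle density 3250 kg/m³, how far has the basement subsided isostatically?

Subaerial load: s = t ρ_sed / ρ_m = 3.42 km × 2600/3250 = 2.74 km.

2.74 km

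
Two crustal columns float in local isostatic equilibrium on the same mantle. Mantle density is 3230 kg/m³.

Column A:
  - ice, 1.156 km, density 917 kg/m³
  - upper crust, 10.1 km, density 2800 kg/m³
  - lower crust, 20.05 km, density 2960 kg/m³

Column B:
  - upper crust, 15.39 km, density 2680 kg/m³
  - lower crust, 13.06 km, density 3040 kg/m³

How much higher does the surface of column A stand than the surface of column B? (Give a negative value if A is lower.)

0.46 km

For any compensation level in the mantle, the mantle terms cancel and isostasy reduces to e = (Σt_A − Σt_B) − (Σ(ρt)_A − Σ(ρt)_B) / ρ_m.
Σt_A = 31.306 km; Σt_B = 28.45 km; Σ(ρt)_A = 88688.052; Σ(ρt)_B = 80947.6 (in km·kg/m³).
e = (31.306 − 28.45) − (88688.052 − 80947.6) / 3230 = 0.46 km.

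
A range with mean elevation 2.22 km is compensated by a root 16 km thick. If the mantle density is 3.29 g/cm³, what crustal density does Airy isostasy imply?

2.89 g/cm³

ρ_c h = (ρ_m − ρ_c) r → ρ_c (h + r) = ρ_m r → ρ_c = ρ_m r / (h + r).
ρ_c = 3.29 × 16 km / (2.22 km + 16 km) = 2.89 g/cm³.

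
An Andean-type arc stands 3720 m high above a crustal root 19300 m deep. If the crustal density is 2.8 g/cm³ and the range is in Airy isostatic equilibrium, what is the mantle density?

Airy balance: ρ_c h = (ρ_m − ρ_c) r → ρ_m = ρ_c (1 + h/r).
ρ_m = 2.8 × (1 + 3720 m/19300 m) = 3.34 g/cm³.

3.34 g/cm³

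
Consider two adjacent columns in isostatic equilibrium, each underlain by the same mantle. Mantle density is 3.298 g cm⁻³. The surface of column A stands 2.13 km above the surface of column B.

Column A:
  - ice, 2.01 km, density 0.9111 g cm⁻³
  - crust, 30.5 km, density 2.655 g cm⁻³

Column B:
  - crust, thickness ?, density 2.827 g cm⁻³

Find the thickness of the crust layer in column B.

Take the compensation level at the base of the deeper column (depth z_c below the surface of column A) and equate Σ ρ_i t_i down to z_c; mantle fills any gap and the z_c terms cancel.
Column A: 2.01×0.9111 + 30.5×2.655 + (z_c − 32.51)×3.298
Column B: 2.13×0 + x×2.827 + (z_c − 2.13 − 0 − x)×3.298
The z_c×3.298 term appears on both sides and cancels. Collect the known terms of each column as K = Σ(ρt)_known − 3.298 × (depth of known layers): K_A = 82.808811 − 3.298×32.51 = −24.409169; K_B = 0 − 3.298×(2.13 + 0) = −7.02474.
Balance: K_A = K_B − x×(3.298 − 2.827), so x = (K_B − K_A)/(3.298 − 2.827) = 17.3844/0.471 = 36.9 km.

36.9 km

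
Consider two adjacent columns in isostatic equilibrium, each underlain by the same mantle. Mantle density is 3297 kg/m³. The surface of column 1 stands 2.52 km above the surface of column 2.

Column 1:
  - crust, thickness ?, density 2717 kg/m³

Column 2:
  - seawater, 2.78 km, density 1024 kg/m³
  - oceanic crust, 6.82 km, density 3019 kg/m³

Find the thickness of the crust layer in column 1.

28.5 km

Take the compensation level at the base of the deeper column (depth z_c below the surface of column 1) and equate Σ ρ_i t_i down to z_c; mantle fills any gap and the z_c terms cancel.
Column 1: x×2717 + (z_c − 0 − x)×3297
Column 2: 2.52×0 + 2.78×1024 + 6.82×3019 + (z_c − 2.52 − 9.6)×3297
The z_c×3297 term appears on both sides and cancels. Collect the known terms of each column as K = Σ(ρt)_known − 3297 × (depth of known layers): K_1 = 0 − 3297×0 = 0; K_2 = 23436.3 − 3297×(2.52 + 9.6) = −16523.34.
Balance: K_1 − x×(3297 − 2717) = K_2, so x = (K_1 − K_2)/(3297 − 2717) = 16523.3/580 = 28.5 km.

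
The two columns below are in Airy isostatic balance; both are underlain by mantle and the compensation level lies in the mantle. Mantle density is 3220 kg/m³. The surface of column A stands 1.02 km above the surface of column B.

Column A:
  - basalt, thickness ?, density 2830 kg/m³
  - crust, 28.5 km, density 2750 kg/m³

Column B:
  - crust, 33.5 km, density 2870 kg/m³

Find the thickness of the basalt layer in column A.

Take the compensation level at the base of the deeper column (depth z_c below the surface of column A) and equate Σ ρ_i t_i down to z_c; mantle fills any gap and the z_c terms cancel.
Column A: x×2830 + 28.5×2750 + (z_c − 28.5 − x)×3220
Column B: 1.02×0 + 33.5×2870 + (z_c − 1.02 − 33.5)×3220
The z_c×3220 term appears on both sides and cancels. Collect the known terms of each column as K = Σ(ρt)_known − 3220 × (depth of known layers): K_A = 78375 − 3220×28.5 = −13395; K_B = 96145 − 3220×(1.02 + 33.5) = −15009.4.
Balance: K_A − x×(3220 − 2830) = K_B, so x = (K_A − K_B)/(3220 − 2830) = 1614.4/390 = 4.14 km.

4.14 km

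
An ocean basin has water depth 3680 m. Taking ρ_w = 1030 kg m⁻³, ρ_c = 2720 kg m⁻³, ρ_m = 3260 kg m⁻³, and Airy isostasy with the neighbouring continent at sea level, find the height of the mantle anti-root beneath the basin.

11500 m

Equating mass per unit area of the two columns: replacing crust with seawater at the top is compensated by replacing crust with mantle at the base: d (ρ_c − ρ_w) = a (ρ_m − ρ_c).
a = d (ρ_c − ρ_w)/(ρ_m − ρ_c) = 3680 m × 1690/540 = 11500 m.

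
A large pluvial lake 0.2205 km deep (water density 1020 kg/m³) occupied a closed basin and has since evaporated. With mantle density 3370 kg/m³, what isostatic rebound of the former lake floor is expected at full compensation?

0.0667 km

u = d ρ_w/ρ_m = 0.2205 km × 1020/3370 = 0.0667 km.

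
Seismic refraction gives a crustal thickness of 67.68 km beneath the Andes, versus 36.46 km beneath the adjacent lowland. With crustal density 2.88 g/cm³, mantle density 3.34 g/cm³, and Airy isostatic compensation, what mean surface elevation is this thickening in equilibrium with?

Excess crust Δ = 67.68 km − 36.46 km = 31.22 km, split between elevation h and root r with h + r = Δ.
Airy balance ρ_c h = (ρ_m − ρ_c) r gives r = h ρ_c/(ρ_m − ρ_c), so h (1 + ρ_c/(ρ_m − ρ_c)) = Δ, i.e. h = Δ (ρ_m − ρ_c)/ρ_m.
h = 31.22 km × 0.46/3.34 = 4.3 km.

4.3 km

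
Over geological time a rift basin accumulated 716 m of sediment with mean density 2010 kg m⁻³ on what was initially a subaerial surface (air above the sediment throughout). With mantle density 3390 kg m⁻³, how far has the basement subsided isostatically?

425 m

Subaerial load: s = t ρ_sed / ρ_m = 716 m × 2010/3390 = 425 m.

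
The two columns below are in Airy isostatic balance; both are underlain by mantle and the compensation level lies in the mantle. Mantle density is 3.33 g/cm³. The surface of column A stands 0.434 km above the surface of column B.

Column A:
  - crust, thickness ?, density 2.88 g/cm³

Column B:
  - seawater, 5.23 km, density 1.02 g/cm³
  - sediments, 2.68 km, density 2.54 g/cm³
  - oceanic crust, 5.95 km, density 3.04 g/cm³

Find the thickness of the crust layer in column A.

38.6 km

Take the compensation level at the base of the deeper column (depth z_c below the surface of column A) and equate Σ ρ_i t_i down to z_c; mantle fills any gap and the z_c terms cancel.
Column A: x×2.88 + (z_c − 0 − x)×3.33
Column B: 0.434×0 + 5.23×1.02 + 2.68×2.54 + 5.95×3.04 + (z_c − 0.434 − 13.86)×3.33
The z_c×3.33 term appears on both sides and cancels. Collect the known terms of each column as K = Σ(ρt)_known − 3.33 × (depth of known layers): K_A = 0 − 3.33×0 = 0; K_B = 30.2298 − 3.33×(0.434 + 13.86) = −17.36922.
Balance: K_A − x×(3.33 − 2.88) = K_B, so x = (K_A − K_B)/(3.33 − 2.88) = 17.3692/0.45 = 38.6 km.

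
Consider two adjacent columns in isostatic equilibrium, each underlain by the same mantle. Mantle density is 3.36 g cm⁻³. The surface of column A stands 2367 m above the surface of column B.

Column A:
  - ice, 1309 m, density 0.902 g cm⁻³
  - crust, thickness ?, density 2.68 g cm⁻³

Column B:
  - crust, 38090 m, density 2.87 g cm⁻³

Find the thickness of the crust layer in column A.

34400 m

Take the compensation level at the base of the deeper column (depth z_c below the surface of column A) and equate Σ ρ_i t_i down to z_c; mantle fills any gap and the z_c terms cancel.
Column A: 1309×0.902 + x×2.68 + (z_c − 1309 − x)×3.36
Column B: 2367×0 + 38090×2.87 + (z_c − 2367 − 38090)×3.36
The z_c×3.36 term appears on both sides and cancels. Collect the known terms of each column as K = Σ(ρt)_known − 3.36 × (depth of known layers): K_A = 1180.718 − 3.36×1309 = −3217.522; K_B = 109318.3 − 3.36×(2367 + 38090) = −26617.22.
Balance: K_A − x×(3.36 − 2.68) = K_B, so x = (K_A − K_B)/(3.36 − 2.68) = 23399.7/0.68 = 34400 m.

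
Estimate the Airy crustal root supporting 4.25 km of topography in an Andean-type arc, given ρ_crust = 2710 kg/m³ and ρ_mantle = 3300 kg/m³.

19.5 km

In Airy isostatic equilibrium: the weight of the topography is balanced by the buoyancy of the root, ρ_c h = (ρ_m − ρ_c) r.
r = h · ρ_c / (ρ_m − ρ_c) = 4.25 km × 2710 / (3300 − 2710) = 19.5 km.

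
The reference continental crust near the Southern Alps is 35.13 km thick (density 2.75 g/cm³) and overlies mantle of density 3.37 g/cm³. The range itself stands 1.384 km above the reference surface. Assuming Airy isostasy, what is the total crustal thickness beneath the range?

Root depth r = h ρ_c / (ρ_m − ρ_c) = 1.384 km × 2.75 / 0.62 = 6.139 km.
Total thickness = T + h + r = 35.13 km + 1.384 km + 6.139 km = 42.7 km.

42.7 km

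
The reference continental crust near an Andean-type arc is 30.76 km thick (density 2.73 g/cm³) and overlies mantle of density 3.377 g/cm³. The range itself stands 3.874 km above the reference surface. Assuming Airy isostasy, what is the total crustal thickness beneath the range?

51 km

Root depth r = h ρ_c / (ρ_m − ρ_c) = 3.874 km × 2.73 / 0.647 = 16.35 km.
Total thickness = T + h + r = 30.76 km + 3.874 km + 16.35 km = 51 km.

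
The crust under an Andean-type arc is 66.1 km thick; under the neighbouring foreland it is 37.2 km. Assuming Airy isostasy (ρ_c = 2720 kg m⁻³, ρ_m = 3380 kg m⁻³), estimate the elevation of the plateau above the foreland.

5.64 km

Excess crust Δ = 66.1 km − 37.2 km = 28.9 km, split between elevation h and root r with h + r = Δ.
Airy balance ρ_c h = (ρ_m − ρ_c) r gives r = h ρ_c/(ρ_m − ρ_c), so h (1 + ρ_c/(ρ_m − ρ_c)) = Δ, i.e. h = Δ (ρ_m − ρ_c)/ρ_m.
h = 28.9 km × 660/3380 = 5.64 km.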